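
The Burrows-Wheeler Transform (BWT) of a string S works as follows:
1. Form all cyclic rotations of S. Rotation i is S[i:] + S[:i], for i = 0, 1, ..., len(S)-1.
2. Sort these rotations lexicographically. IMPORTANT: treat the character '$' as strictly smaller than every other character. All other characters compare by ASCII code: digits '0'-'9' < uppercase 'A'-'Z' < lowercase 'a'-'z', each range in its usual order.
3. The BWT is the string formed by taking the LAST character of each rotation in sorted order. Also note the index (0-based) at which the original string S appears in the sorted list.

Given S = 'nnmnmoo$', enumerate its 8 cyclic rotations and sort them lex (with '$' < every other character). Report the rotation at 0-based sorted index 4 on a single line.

All 8 rotations (rotation i = S[i:]+S[:i]):
  rot[0] = nnmnmoo$
  rot[1] = nmnmoo$n
  rot[2] = mnmoo$nn
  rot[3] = nmoo$nnm
  rot[4] = moo$nnmn
  rot[5] = oo$nnmnm
  rot[6] = o$nnmnmo
  rot[7] = $nnmnmoo
Sorted (with $ < everything):
  sorted[0] = $nnmnmoo
  sorted[1] = mnmoo$nn
  sorted[2] = moo$nnmn
  sorted[3] = nmnmoo$n
  sorted[4] = nmoo$nnm
  sorted[5] = nnmnmoo$
  sorted[6] = o$nnmnmo
  sorted[7] = oo$nnmnm
sorted[4] = nmoo$nnm

Answer: nmoo$nnm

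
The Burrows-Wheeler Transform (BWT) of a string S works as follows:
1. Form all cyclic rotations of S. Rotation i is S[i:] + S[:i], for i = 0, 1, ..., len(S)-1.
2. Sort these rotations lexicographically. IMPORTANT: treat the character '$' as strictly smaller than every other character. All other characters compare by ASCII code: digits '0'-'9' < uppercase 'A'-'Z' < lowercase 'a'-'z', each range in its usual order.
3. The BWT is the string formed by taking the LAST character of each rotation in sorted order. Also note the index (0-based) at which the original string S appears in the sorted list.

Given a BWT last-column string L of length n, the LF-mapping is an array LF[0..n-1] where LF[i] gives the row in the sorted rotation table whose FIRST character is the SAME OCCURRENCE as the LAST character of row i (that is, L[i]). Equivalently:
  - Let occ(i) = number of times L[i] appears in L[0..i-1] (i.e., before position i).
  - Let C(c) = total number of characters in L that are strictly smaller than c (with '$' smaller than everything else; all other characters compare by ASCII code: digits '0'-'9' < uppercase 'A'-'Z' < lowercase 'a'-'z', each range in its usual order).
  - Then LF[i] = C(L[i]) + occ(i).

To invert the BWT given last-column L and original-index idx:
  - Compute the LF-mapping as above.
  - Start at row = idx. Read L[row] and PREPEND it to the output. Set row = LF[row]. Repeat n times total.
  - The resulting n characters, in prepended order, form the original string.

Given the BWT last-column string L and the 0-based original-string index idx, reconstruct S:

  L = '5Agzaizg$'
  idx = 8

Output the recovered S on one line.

LF mapping: 1 2 4 7 3 6 8 5 0
Walk LF starting at row 8, prepending L[row]:
  step 1: row=8, L[8]='$', prepend. Next row=LF[8]=0
  step 2: row=0, L[0]='5', prepend. Next row=LF[0]=1
  step 3: row=1, L[1]='A', prepend. Next row=LF[1]=2
  step 4: row=2, L[2]='g', prepend. Next row=LF[2]=4
  step 5: row=4, L[4]='a', prepend. Next row=LF[4]=3
  step 6: row=3, L[3]='z', prepend. Next row=LF[3]=7
  step 7: row=7, L[7]='g', prepend. Next row=LF[7]=5
  step 8: row=5, L[5]='i', prepend. Next row=LF[5]=6
  step 9: row=6, L[6]='z', prepend. Next row=LF[6]=8
Reversed output: zigzagA5$

Answer: zigzagA5$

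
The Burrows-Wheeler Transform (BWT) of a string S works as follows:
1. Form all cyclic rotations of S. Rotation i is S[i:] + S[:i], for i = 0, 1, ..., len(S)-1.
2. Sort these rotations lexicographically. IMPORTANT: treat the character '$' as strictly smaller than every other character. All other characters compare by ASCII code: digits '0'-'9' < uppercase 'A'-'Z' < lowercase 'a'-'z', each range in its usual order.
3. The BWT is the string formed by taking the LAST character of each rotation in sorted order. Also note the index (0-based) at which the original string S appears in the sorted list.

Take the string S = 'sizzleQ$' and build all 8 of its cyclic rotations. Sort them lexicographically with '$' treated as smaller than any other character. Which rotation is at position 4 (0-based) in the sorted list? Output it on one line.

Answer: leQ$sizz

Derivation:
All 8 rotations (rotation i = S[i:]+S[:i]):
  rot[0] = sizzleQ$
  rot[1] = izzleQ$s
  rot[2] = zzleQ$si
  rot[3] = zleQ$siz
  rot[4] = leQ$sizz
  rot[5] = eQ$sizzl
  rot[6] = Q$sizzle
  rot[7] = $sizzleQ
Sorted (with $ < everything):
  sorted[0] = $sizzleQ
  sorted[1] = Q$sizzle
  sorted[2] = eQ$sizzl
  sorted[3] = izzleQ$s
  sorted[4] = leQ$sizz
  sorted[5] = sizzleQ$
  sorted[6] = zleQ$siz
  sorted[7] = zzleQ$si
sorted[4] = leQ$sizz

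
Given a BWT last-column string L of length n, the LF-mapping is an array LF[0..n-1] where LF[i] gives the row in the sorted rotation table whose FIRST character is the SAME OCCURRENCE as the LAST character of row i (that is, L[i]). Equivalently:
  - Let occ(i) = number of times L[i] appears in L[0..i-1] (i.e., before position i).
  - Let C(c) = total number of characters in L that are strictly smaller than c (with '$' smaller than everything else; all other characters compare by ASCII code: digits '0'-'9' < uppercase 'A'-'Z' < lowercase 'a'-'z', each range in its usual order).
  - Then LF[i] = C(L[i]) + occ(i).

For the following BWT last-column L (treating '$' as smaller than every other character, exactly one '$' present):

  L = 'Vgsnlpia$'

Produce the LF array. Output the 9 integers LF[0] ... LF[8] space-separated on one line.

Char counts: '$':1, 'V':1, 'a':1, 'g':1, 'i':1, 'l':1, 'n':1, 'p':1, 's':1
C (first-col start): C('$')=0, C('V')=1, C('a')=2, C('g')=3, C('i')=4, C('l')=5, C('n')=6, C('p')=7, C('s')=8
L[0]='V': occ=0, LF[0]=C('V')+0=1+0=1
L[1]='g': occ=0, LF[1]=C('g')+0=3+0=3
L[2]='s': occ=0, LF[2]=C('s')+0=8+0=8
L[3]='n': occ=0, LF[3]=C('n')+0=6+0=6
L[4]='l': occ=0, LF[4]=C('l')+0=5+0=5
L[5]='p': occ=0, LF[5]=C('p')+0=7+0=7
L[6]='i': occ=0, LF[6]=C('i')+0=4+0=4
L[7]='a': occ=0, LF[7]=C('a')+0=2+0=2
L[8]='$': occ=0, LF[8]=C('$')+0=0+0=0

Answer: 1 3 8 6 5 7 4 2 0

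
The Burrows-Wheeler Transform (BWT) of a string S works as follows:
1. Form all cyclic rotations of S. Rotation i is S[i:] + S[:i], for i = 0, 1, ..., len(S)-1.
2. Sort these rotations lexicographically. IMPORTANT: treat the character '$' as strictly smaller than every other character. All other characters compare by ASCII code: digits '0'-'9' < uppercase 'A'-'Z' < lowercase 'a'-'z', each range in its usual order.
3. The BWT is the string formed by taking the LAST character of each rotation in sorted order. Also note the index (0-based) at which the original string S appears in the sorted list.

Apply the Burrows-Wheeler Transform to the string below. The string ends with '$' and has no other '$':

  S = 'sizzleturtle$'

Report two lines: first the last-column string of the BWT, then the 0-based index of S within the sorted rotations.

All 13 rotations (rotation i = S[i:]+S[:i]):
  rot[0] = sizzleturtle$
  rot[1] = izzleturtle$s
  rot[2] = zzleturtle$si
  rot[3] = zleturtle$siz
  rot[4] = leturtle$sizz
  rot[5] = eturtle$sizzl
  rot[6] = turtle$sizzle
  rot[7] = urtle$sizzlet
  rot[8] = rtle$sizzletu
  rot[9] = tle$sizzletur
  rot[10] = le$sizzleturt
  rot[11] = e$sizzleturtl
  rot[12] = $sizzleturtle
Sorted (with $ < everything):
  sorted[0] = $sizzleturtle  (last char: 'e')
  sorted[1] = e$sizzleturtl  (last char: 'l')
  sorted[2] = eturtle$sizzl  (last char: 'l')
  sorted[3] = izzleturtle$s  (last char: 's')
  sorted[4] = le$sizzleturt  (last char: 't')
  sorted[5] = leturtle$sizz  (last char: 'z')
  sorted[6] = rtle$sizzletu  (last char: 'u')
  sorted[7] = sizzleturtle$  (last char: '$')
  sorted[8] = tle$sizzletur  (last char: 'r')
  sorted[9] = turtle$sizzle  (last char: 'e')
  sorted[10] = urtle$sizzlet  (last char: 't')
  sorted[11] = zleturtle$siz  (last char: 'z')
  sorted[12] = zzleturtle$si  (last char: 'i')
Last column: ellstzu$retzi
Original string S is at sorted index 7

Answer: ellstzu$retzi
7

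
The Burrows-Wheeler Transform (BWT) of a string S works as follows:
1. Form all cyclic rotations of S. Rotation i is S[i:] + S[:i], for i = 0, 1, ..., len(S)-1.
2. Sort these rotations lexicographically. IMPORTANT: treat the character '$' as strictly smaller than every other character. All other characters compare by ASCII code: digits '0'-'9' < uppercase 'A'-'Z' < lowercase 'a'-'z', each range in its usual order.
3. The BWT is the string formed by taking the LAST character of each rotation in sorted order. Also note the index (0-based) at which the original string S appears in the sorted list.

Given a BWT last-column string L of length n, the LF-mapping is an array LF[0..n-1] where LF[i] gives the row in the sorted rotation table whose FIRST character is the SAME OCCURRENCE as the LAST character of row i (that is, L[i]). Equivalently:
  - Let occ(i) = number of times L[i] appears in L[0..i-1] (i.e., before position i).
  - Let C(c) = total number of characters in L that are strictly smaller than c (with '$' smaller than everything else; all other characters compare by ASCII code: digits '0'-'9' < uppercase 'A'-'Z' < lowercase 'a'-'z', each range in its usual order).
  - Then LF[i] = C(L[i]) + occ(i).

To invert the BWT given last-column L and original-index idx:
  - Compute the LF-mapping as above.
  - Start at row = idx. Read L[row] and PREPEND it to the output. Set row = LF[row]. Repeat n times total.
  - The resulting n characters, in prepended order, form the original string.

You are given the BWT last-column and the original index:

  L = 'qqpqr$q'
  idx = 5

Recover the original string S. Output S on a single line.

LF mapping: 2 3 1 4 6 0 5
Walk LF starting at row 5, prepending L[row]:
  step 1: row=5, L[5]='$', prepend. Next row=LF[5]=0
  step 2: row=0, L[0]='q', prepend. Next row=LF[0]=2
  step 3: row=2, L[2]='p', prepend. Next row=LF[2]=1
  step 4: row=1, L[1]='q', prepend. Next row=LF[1]=3
  step 5: row=3, L[3]='q', prepend. Next row=LF[3]=4
  step 6: row=4, L[4]='r', prepend. Next row=LF[4]=6
  step 7: row=6, L[6]='q', prepend. Next row=LF[6]=5
Reversed output: qrqqpq$

Answer: qrqqpq$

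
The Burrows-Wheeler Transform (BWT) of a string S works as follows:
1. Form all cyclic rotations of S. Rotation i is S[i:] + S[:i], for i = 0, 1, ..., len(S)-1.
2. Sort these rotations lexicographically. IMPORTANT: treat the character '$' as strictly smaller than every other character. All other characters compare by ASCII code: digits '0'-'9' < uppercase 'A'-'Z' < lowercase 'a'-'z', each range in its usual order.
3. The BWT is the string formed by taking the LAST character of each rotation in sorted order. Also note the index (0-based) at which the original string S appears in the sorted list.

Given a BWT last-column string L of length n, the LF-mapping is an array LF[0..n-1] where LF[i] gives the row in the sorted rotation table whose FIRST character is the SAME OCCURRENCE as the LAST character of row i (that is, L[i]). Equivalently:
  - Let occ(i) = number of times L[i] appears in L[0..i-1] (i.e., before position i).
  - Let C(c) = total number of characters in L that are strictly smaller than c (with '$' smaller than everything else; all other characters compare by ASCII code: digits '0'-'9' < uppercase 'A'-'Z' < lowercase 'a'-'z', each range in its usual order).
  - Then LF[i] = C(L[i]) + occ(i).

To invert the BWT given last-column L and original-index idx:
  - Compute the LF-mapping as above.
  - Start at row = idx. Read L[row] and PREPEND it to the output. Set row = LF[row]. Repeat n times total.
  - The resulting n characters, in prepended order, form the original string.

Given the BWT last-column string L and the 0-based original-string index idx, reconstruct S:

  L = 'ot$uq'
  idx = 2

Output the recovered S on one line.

LF mapping: 1 3 0 4 2
Walk LF starting at row 2, prepending L[row]:
  step 1: row=2, L[2]='$', prepend. Next row=LF[2]=0
  step 2: row=0, L[0]='o', prepend. Next row=LF[0]=1
  step 3: row=1, L[1]='t', prepend. Next row=LF[1]=3
  step 4: row=3, L[3]='u', prepend. Next row=LF[3]=4
  step 5: row=4, L[4]='q', prepend. Next row=LF[4]=2
Reversed output: quto$

Answer: quto$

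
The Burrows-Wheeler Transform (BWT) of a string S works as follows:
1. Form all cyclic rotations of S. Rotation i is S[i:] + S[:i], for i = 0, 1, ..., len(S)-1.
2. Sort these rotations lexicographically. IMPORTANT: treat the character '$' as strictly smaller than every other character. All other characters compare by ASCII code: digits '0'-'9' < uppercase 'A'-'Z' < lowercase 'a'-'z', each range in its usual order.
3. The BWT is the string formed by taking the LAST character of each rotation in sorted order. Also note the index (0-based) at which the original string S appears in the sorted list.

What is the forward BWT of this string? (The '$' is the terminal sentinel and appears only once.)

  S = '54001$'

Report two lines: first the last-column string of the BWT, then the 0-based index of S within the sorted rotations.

Answer: 14005$
5

Derivation:
All 6 rotations (rotation i = S[i:]+S[:i]):
  rot[0] = 54001$
  rot[1] = 4001$5
  rot[2] = 001$54
  rot[3] = 01$540
  rot[4] = 1$5400
  rot[5] = $54001
Sorted (with $ < everything):
  sorted[0] = $54001  (last char: '1')
  sorted[1] = 001$54  (last char: '4')
  sorted[2] = 01$540  (last char: '0')
  sorted[3] = 1$5400  (last char: '0')
  sorted[4] = 4001$5  (last char: '5')
  sorted[5] = 54001$  (last char: '$')
Last column: 14005$
Original string S is at sorted index 5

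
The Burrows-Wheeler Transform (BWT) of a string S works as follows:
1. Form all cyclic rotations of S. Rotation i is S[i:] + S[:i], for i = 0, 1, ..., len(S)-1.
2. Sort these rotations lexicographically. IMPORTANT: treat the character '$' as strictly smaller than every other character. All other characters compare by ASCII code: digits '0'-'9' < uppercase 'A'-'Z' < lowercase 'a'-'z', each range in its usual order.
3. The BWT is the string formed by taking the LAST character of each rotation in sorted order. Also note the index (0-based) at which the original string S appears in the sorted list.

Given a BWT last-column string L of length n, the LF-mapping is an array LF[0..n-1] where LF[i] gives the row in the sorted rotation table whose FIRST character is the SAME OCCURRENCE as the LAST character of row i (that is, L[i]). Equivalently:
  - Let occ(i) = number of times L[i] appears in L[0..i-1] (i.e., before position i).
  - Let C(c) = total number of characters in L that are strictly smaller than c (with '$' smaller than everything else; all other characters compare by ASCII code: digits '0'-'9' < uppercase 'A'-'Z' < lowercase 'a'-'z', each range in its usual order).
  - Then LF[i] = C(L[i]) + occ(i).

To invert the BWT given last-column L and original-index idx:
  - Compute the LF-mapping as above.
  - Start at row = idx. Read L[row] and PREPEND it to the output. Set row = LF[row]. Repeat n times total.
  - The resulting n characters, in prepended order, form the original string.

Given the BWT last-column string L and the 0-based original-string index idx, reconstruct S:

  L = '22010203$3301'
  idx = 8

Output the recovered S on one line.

Answer: 200032101332$

Derivation:
LF mapping: 7 8 1 5 2 9 3 10 0 11 12 4 6
Walk LF starting at row 8, prepending L[row]:
  step 1: row=8, L[8]='$', prepend. Next row=LF[8]=0
  step 2: row=0, L[0]='2', prepend. Next row=LF[0]=7
  step 3: row=7, L[7]='3', prepend. Next row=LF[7]=10
  step 4: row=10, L[10]='3', prepend. Next row=LF[10]=12
  step 5: row=12, L[12]='1', prepend. Next row=LF[12]=6
  step 6: row=6, L[6]='0', prepend. Next row=LF[6]=3
  step 7: row=3, L[3]='1', prepend. Next row=LF[3]=5
  step 8: row=5, L[5]='2', prepend. Next row=LF[5]=9
  step 9: row=9, L[9]='3', prepend. Next row=LF[9]=11
  step 10: row=11, L[11]='0', prepend. Next row=LF[11]=4
  step 11: row=4, L[4]='0', prepend. Next row=LF[4]=2
  step 12: row=2, L[2]='0', prepend. Next row=LF[2]=1
  step 13: row=1, L[1]='2', prepend. Next row=LF[1]=8
Reversed output: 200032101332$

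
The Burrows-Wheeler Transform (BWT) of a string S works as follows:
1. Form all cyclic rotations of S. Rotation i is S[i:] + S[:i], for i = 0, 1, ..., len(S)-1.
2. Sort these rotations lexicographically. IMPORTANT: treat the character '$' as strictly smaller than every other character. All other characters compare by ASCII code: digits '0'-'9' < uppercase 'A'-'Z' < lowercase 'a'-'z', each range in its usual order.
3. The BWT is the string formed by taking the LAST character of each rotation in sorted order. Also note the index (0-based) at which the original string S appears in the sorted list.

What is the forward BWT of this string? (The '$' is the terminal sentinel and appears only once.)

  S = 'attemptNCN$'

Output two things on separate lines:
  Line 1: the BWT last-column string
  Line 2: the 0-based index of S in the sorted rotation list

All 11 rotations (rotation i = S[i:]+S[:i]):
  rot[0] = attemptNCN$
  rot[1] = ttemptNCN$a
  rot[2] = temptNCN$at
  rot[3] = emptNCN$att
  rot[4] = mptNCN$atte
  rot[5] = ptNCN$attem
  rot[6] = tNCN$attemp
  rot[7] = NCN$attempt
  rot[8] = CN$attemptN
  rot[9] = N$attemptNC
  rot[10] = $attemptNCN
Sorted (with $ < everything):
  sorted[0] = $attemptNCN  (last char: 'N')
  sorted[1] = CN$attemptN  (last char: 'N')
  sorted[2] = N$attemptNC  (last char: 'C')
  sorted[3] = NCN$attempt  (last char: 't')
  sorted[4] = attemptNCN$  (last char: '$')
  sorted[5] = emptNCN$att  (last char: 't')
  sorted[6] = mptNCN$atte  (last char: 'e')
  sorted[7] = ptNCN$attem  (last char: 'm')
  sorted[8] = tNCN$attemp  (last char: 'p')
  sorted[9] = temptNCN$at  (last char: 't')
  sorted[10] = ttemptNCN$a  (last char: 'a')
Last column: NNCt$tempta
Original string S is at sorted index 4

Answer: NNCt$tempta
4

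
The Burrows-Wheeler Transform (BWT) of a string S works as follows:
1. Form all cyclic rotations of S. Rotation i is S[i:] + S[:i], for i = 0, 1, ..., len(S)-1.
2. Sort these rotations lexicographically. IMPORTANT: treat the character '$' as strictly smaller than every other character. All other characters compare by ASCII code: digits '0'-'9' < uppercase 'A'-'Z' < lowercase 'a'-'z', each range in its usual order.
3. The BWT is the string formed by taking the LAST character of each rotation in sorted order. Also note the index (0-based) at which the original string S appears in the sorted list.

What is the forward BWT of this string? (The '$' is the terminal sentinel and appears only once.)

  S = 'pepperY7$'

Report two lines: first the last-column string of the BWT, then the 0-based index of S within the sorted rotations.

Answer: 7Yrpp$pee
5

Derivation:
All 9 rotations (rotation i = S[i:]+S[:i]):
  rot[0] = pepperY7$
  rot[1] = epperY7$p
  rot[2] = pperY7$pe
  rot[3] = perY7$pep
  rot[4] = erY7$pepp
  rot[5] = rY7$peppe
  rot[6] = Y7$pepper
  rot[7] = 7$pepperY
  rot[8] = $pepperY7
Sorted (with $ < everything):
  sorted[0] = $pepperY7  (last char: '7')
  sorted[1] = 7$pepperY  (last char: 'Y')
  sorted[2] = Y7$pepper  (last char: 'r')
  sorted[3] = epperY7$p  (last char: 'p')
  sorted[4] = erY7$pepp  (last char: 'p')
  sorted[5] = pepperY7$  (last char: '$')
  sorted[6] = perY7$pep  (last char: 'p')
  sorted[7] = pperY7$pe  (last char: 'e')
  sorted[8] = rY7$peppe  (last char: 'e')
Last column: 7Yrpp$pee
Original string S is at sorted index 5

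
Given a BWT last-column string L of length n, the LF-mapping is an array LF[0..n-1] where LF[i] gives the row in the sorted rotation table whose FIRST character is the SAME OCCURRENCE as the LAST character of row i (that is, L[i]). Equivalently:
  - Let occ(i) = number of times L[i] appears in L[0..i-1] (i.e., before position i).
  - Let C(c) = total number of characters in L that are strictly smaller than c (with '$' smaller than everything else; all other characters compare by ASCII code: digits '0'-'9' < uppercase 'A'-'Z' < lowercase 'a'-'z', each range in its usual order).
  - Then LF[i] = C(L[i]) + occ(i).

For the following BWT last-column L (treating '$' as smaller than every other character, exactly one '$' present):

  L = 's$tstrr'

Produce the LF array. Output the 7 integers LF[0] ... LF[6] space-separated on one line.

Answer: 3 0 5 4 6 1 2

Derivation:
Char counts: '$':1, 'r':2, 's':2, 't':2
C (first-col start): C('$')=0, C('r')=1, C('s')=3, C('t')=5
L[0]='s': occ=0, LF[0]=C('s')+0=3+0=3
L[1]='$': occ=0, LF[1]=C('$')+0=0+0=0
L[2]='t': occ=0, LF[2]=C('t')+0=5+0=5
L[3]='s': occ=1, LF[3]=C('s')+1=3+1=4
L[4]='t': occ=1, LF[4]=C('t')+1=5+1=6
L[5]='r': occ=0, LF[5]=C('r')+0=1+0=1
L[6]='r': occ=1, LF[6]=C('r')+1=1+1=2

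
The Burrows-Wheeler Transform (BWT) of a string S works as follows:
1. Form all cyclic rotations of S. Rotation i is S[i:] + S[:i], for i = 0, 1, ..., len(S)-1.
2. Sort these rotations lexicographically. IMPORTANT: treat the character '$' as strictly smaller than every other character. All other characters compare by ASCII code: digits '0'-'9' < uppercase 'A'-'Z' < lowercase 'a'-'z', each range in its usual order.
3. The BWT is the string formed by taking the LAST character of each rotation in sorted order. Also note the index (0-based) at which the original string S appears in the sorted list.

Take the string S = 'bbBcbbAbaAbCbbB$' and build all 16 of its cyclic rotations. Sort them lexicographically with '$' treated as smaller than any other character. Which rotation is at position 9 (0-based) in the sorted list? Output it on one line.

Answer: bBcbbAbaAbCbbB$b

Derivation:
All 16 rotations (rotation i = S[i:]+S[:i]):
  rot[0] = bbBcbbAbaAbCbbB$
  rot[1] = bBcbbAbaAbCbbB$b
  rot[2] = BcbbAbaAbCbbB$bb
  rot[3] = cbbAbaAbCbbB$bbB
  rot[4] = bbAbaAbCbbB$bbBc
  rot[5] = bAbaAbCbbB$bbBcb
  rot[6] = AbaAbCbbB$bbBcbb
  rot[7] = baAbCbbB$bbBcbbA
  rot[8] = aAbCbbB$bbBcbbAb
  rot[9] = AbCbbB$bbBcbbAba
  rot[10] = bCbbB$bbBcbbAbaA
  rot[11] = CbbB$bbBcbbAbaAb
  rot[12] = bbB$bbBcbbAbaAbC
  rot[13] = bB$bbBcbbAbaAbCb
  rot[14] = B$bbBcbbAbaAbCbb
  rot[15] = $bbBcbbAbaAbCbbB
Sorted (with $ < everything):
  sorted[0] = $bbBcbbAbaAbCbbB
  sorted[1] = AbCbbB$bbBcbbAba
  sorted[2] = AbaAbCbbB$bbBcbb
  sorted[3] = B$bbBcbbAbaAbCbb
  sorted[4] = BcbbAbaAbCbbB$bb
  sorted[5] = CbbB$bbBcbbAbaAb
  sorted[6] = aAbCbbB$bbBcbbAb
  sorted[7] = bAbaAbCbbB$bbBcb
  sorted[8] = bB$bbBcbbAbaAbCb
  sorted[9] = bBcbbAbaAbCbbB$b
  sorted[10] = bCbbB$bbBcbbAbaA
  sorted[11] = baAbCbbB$bbBcbbA
  sorted[12] = bbAbaAbCbbB$bbBc
  sorted[13] = bbB$bbBcbbAbaAbC
  sorted[14] = bbBcbbAbaAbCbbB$
  sorted[15] = cbbAbaAbCbbB$bbB
sorted[9] = bBcbbAbaAbCbbB$b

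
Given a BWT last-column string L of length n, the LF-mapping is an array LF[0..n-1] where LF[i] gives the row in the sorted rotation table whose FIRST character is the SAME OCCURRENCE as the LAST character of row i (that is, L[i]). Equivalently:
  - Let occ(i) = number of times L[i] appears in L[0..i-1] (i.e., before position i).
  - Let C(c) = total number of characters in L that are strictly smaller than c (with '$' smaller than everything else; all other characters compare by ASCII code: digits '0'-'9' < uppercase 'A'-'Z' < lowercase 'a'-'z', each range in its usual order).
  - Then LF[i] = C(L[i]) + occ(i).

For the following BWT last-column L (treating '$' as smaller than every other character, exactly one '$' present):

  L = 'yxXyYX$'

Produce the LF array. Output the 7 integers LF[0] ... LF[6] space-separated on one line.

Char counts: '$':1, 'X':2, 'Y':1, 'x':1, 'y':2
C (first-col start): C('$')=0, C('X')=1, C('Y')=3, C('x')=4, C('y')=5
L[0]='y': occ=0, LF[0]=C('y')+0=5+0=5
L[1]='x': occ=0, LF[1]=C('x')+0=4+0=4
L[2]='X': occ=0, LF[2]=C('X')+0=1+0=1
L[3]='y': occ=1, LF[3]=C('y')+1=5+1=6
L[4]='Y': occ=0, LF[4]=C('Y')+0=3+0=3
L[5]='X': occ=1, LF[5]=C('X')+1=1+1=2
L[6]='$': occ=0, LF[6]=C('$')+0=0+0=0

Answer: 5 4 1 6 3 2 0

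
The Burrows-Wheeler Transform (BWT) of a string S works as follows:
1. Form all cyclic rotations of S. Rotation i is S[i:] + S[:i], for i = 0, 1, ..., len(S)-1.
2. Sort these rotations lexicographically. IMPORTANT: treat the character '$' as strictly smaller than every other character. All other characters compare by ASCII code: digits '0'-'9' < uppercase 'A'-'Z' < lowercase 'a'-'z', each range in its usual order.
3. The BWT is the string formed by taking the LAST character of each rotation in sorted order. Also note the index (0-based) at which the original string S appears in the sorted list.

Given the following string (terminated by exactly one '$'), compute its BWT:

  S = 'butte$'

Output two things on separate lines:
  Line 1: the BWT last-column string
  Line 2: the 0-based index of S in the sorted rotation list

All 6 rotations (rotation i = S[i:]+S[:i]):
  rot[0] = butte$
  rot[1] = utte$b
  rot[2] = tte$bu
  rot[3] = te$but
  rot[4] = e$butt
  rot[5] = $butte
Sorted (with $ < everything):
  sorted[0] = $butte  (last char: 'e')
  sorted[1] = butte$  (last char: '$')
  sorted[2] = e$butt  (last char: 't')
  sorted[3] = te$but  (last char: 't')
  sorted[4] = tte$bu  (last char: 'u')
  sorted[5] = utte$b  (last char: 'b')
Last column: e$ttub
Original string S is at sorted index 1

Answer: e$ttub
1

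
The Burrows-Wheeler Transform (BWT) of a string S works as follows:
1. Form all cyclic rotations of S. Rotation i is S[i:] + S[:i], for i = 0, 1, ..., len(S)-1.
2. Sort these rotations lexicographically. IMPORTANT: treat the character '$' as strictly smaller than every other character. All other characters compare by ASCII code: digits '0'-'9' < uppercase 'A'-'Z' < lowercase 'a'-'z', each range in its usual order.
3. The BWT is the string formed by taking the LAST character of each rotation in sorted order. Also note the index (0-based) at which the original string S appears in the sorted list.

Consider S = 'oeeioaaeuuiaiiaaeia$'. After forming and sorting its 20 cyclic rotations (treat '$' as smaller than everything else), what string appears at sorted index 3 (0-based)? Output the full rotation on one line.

All 20 rotations (rotation i = S[i:]+S[:i]):
  rot[0] = oeeioaaeuuiaiiaaeia$
  rot[1] = eeioaaeuuiaiiaaeia$o
  rot[2] = eioaaeuuiaiiaaeia$oe
  rot[3] = ioaaeuuiaiiaaeia$oee
  rot[4] = oaaeuuiaiiaaeia$oeei
  rot[5] = aaeuuiaiiaaeia$oeeio
  rot[6] = aeuuiaiiaaeia$oeeioa
  rot[7] = euuiaiiaaeia$oeeioaa
  rot[8] = uuiaiiaaeia$oeeioaae
  rot[9] = uiaiiaaeia$oeeioaaeu
  rot[10] = iaiiaaeia$oeeioaaeuu
  rot[11] = aiiaaeia$oeeioaaeuui
  rot[12] = iiaaeia$oeeioaaeuuia
  rot[13] = iaaeia$oeeioaaeuuiai
  rot[14] = aaeia$oeeioaaeuuiaii
  rot[15] = aeia$oeeioaaeuuiaiia
  rot[16] = eia$oeeioaaeuuiaiiaa
  rot[17] = ia$oeeioaaeuuiaiiaae
  rot[18] = a$oeeioaaeuuiaiiaaei
  rot[19] = $oeeioaaeuuiaiiaaeia
Sorted (with $ < everything):
  sorted[0] = $oeeioaaeuuiaiiaaeia
  sorted[1] = a$oeeioaaeuuiaiiaaei
  sorted[2] = aaeia$oeeioaaeuuiaii
  sorted[3] = aaeuuiaiiaaeia$oeeio
  sorted[4] = aeia$oeeioaaeuuiaiia
  sorted[5] = aeuuiaiiaaeia$oeeioa
  sorted[6] = aiiaaeia$oeeioaaeuui
  sorted[7] = eeioaaeuuiaiiaaeia$o
  sorted[8] = eia$oeeioaaeuuiaiiaa
  sorted[9] = eioaaeuuiaiiaaeia$oe
  sorted[10] = euuiaiiaaeia$oeeioaa
  sorted[11] = ia$oeeioaaeuuiaiiaae
  sorted[12] = iaaeia$oeeioaaeuuiai
  sorted[13] = iaiiaaeia$oeeioaaeuu
  sorted[14] = iiaaeia$oeeioaaeuuia
  sorted[15] = ioaaeuuiaiiaaeia$oee
  sorted[16] = oaaeuuiaiiaaeia$oeei
  sorted[17] = oeeioaaeuuiaiiaaeia$
  sorted[18] = uiaiiaaeia$oeeioaaeu
  sorted[19] = uuiaiiaaeia$oeeioaae
sorted[3] = aaeuuiaiiaaeia$oeeio

Answer: aaeuuiaiiaaeia$oeeio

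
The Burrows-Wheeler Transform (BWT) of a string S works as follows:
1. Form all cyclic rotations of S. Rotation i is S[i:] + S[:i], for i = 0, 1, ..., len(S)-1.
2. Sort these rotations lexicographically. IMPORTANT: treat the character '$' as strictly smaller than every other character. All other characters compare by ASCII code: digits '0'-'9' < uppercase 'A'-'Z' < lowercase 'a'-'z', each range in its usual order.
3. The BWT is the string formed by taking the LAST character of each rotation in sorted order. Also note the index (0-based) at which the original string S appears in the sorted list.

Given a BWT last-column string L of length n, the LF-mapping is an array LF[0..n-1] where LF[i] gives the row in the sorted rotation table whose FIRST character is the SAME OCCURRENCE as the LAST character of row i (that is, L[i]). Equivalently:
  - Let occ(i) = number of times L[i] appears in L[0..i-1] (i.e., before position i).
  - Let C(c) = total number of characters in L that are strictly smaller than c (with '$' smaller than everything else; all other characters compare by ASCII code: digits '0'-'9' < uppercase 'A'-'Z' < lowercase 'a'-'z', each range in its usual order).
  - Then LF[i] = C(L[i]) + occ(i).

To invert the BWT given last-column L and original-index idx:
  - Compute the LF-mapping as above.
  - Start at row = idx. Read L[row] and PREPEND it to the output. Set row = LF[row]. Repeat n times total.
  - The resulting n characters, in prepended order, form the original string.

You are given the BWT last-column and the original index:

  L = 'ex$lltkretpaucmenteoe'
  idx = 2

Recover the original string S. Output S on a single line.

LF mapping: 3 20 0 9 10 16 8 15 4 17 14 1 19 2 11 5 12 18 6 13 7
Walk LF starting at row 2, prepending L[row]:
  step 1: row=2, L[2]='$', prepend. Next row=LF[2]=0
  step 2: row=0, L[0]='e', prepend. Next row=LF[0]=3
  step 3: row=3, L[3]='l', prepend. Next row=LF[3]=9
  step 4: row=9, L[9]='t', prepend. Next row=LF[9]=17
  step 5: row=17, L[17]='t', prepend. Next row=LF[17]=18
  step 6: row=18, L[18]='e', prepend. Next row=LF[18]=6
  step 7: row=6, L[6]='k', prepend. Next row=LF[6]=8
  step 8: row=8, L[8]='e', prepend. Next row=LF[8]=4
  step 9: row=4, L[4]='l', prepend. Next row=LF[4]=10
  step 10: row=10, L[10]='p', prepend. Next row=LF[10]=14
  step 11: row=14, L[14]='m', prepend. Next row=LF[14]=11
  step 12: row=11, L[11]='a', prepend. Next row=LF[11]=1
  step 13: row=1, L[1]='x', prepend. Next row=LF[1]=20
  step 14: row=20, L[20]='e', prepend. Next row=LF[20]=7
  step 15: row=7, L[7]='r', prepend. Next row=LF[7]=15
  step 16: row=15, L[15]='e', prepend. Next row=LF[15]=5
  step 17: row=5, L[5]='t', prepend. Next row=LF[5]=16
  step 18: row=16, L[16]='n', prepend. Next row=LF[16]=12
  step 19: row=12, L[12]='u', prepend. Next row=LF[12]=19
  step 20: row=19, L[19]='o', prepend. Next row=LF[19]=13
  step 21: row=13, L[13]='c', prepend. Next row=LF[13]=2
Reversed output: counterexamplekettle$

Answer: counterexamplekettle$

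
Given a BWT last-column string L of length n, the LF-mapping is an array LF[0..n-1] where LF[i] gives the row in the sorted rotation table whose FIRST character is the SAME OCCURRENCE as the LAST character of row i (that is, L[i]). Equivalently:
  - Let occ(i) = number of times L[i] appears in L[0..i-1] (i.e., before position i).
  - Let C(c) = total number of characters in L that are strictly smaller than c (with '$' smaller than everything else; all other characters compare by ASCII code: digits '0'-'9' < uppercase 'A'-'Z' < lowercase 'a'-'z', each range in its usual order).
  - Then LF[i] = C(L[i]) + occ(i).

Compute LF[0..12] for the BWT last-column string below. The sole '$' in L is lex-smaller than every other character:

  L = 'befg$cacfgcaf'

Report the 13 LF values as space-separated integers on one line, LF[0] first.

Char counts: '$':1, 'a':2, 'b':1, 'c':3, 'e':1, 'f':3, 'g':2
C (first-col start): C('$')=0, C('a')=1, C('b')=3, C('c')=4, C('e')=7, C('f')=8, C('g')=11
L[0]='b': occ=0, LF[0]=C('b')+0=3+0=3
L[1]='e': occ=0, LF[1]=C('e')+0=7+0=7
L[2]='f': occ=0, LF[2]=C('f')+0=8+0=8
L[3]='g': occ=0, LF[3]=C('g')+0=11+0=11
L[4]='$': occ=0, LF[4]=C('$')+0=0+0=0
L[5]='c': occ=0, LF[5]=C('c')+0=4+0=4
L[6]='a': occ=0, LF[6]=C('a')+0=1+0=1
L[7]='c': occ=1, LF[7]=C('c')+1=4+1=5
L[8]='f': occ=1, LF[8]=C('f')+1=8+1=9
L[9]='g': occ=1, LF[9]=C('g')+1=11+1=12
L[10]='c': occ=2, LF[10]=C('c')+2=4+2=6
L[11]='a': occ=1, LF[11]=C('a')+1=1+1=2
L[12]='f': occ=2, LF[12]=C('f')+2=8+2=10

Answer: 3 7 8 11 0 4 1 5 9 12 6 2 10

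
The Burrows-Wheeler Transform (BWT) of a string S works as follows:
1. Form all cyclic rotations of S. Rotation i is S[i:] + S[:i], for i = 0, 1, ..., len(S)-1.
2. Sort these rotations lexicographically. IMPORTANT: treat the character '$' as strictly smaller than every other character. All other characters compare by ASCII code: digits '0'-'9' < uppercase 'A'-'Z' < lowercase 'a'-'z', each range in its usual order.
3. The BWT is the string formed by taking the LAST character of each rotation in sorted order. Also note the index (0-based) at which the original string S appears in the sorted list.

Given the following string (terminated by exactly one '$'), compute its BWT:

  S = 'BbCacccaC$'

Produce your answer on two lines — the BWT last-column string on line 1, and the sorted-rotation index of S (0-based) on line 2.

All 10 rotations (rotation i = S[i:]+S[:i]):
  rot[0] = BbCacccaC$
  rot[1] = bCacccaC$B
  rot[2] = CacccaC$Bb
  rot[3] = acccaC$BbC
  rot[4] = cccaC$BbCa
  rot[5] = ccaC$BbCac
  rot[6] = caC$BbCacc
  rot[7] = aC$BbCaccc
  rot[8] = C$BbCaccca
  rot[9] = $BbCacccaC
Sorted (with $ < everything):
  sorted[0] = $BbCacccaC  (last char: 'C')
  sorted[1] = BbCacccaC$  (last char: '$')
  sorted[2] = C$BbCaccca  (last char: 'a')
  sorted[3] = CacccaC$Bb  (last char: 'b')
  sorted[4] = aC$BbCaccc  (last char: 'c')
  sorted[5] = acccaC$BbC  (last char: 'C')
  sorted[6] = bCacccaC$B  (last char: 'B')
  sorted[7] = caC$BbCacc  (last char: 'c')
  sorted[8] = ccaC$BbCac  (last char: 'c')
  sorted[9] = cccaC$BbCa  (last char: 'a')
Last column: C$abcCBcca
Original string S is at sorted index 1

Answer: C$abcCBcca
1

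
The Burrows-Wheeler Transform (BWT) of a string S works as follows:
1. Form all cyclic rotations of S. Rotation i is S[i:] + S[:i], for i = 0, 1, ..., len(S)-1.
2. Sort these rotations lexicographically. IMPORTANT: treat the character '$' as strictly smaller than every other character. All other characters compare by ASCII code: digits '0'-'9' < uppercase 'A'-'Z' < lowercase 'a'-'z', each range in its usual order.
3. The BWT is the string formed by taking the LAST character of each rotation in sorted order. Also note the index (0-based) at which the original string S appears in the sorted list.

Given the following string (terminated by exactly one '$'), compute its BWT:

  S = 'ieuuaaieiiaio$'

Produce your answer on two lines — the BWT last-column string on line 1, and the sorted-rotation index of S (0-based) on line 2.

All 14 rotations (rotation i = S[i:]+S[:i]):
  rot[0] = ieuuaaieiiaio$
  rot[1] = euuaaieiiaio$i
  rot[2] = uuaaieiiaio$ie
  rot[3] = uaaieiiaio$ieu
  rot[4] = aaieiiaio$ieuu
  rot[5] = aieiiaio$ieuua
  rot[6] = ieiiaio$ieuuaa
  rot[7] = eiiaio$ieuuaai
  rot[8] = iiaio$ieuuaaie
  rot[9] = iaio$ieuuaaiei
  rot[10] = aio$ieuuaaieii
  rot[11] = io$ieuuaaieiia
  rot[12] = o$ieuuaaieiiai
  rot[13] = $ieuuaaieiiaio
Sorted (with $ < everything):
  sorted[0] = $ieuuaaieiiaio  (last char: 'o')
  sorted[1] = aaieiiaio$ieuu  (last char: 'u')
  sorted[2] = aieiiaio$ieuua  (last char: 'a')
  sorted[3] = aio$ieuuaaieii  (last char: 'i')
  sorted[4] = eiiaio$ieuuaai  (last char: 'i')
  sorted[5] = euuaaieiiaio$i  (last char: 'i')
  sorted[6] = iaio$ieuuaaiei  (last char: 'i')
  sorted[7] = ieiiaio$ieuuaa  (last char: 'a')
  sorted[8] = ieuuaaieiiaio$  (last char: '$')
  sorted[9] = iiaio$ieuuaaie  (last char: 'e')
  sorted[10] = io$ieuuaaieiia  (last char: 'a')
  sorted[11] = o$ieuuaaieiiai  (last char: 'i')
  sorted[12] = uaaieiiaio$ieu  (last char: 'u')
  sorted[13] = uuaaieiiaio$ie  (last char: 'e')
Last column: ouaiiiia$eaiue
Original string S is at sorted index 8

Answer: ouaiiiia$eaiue
8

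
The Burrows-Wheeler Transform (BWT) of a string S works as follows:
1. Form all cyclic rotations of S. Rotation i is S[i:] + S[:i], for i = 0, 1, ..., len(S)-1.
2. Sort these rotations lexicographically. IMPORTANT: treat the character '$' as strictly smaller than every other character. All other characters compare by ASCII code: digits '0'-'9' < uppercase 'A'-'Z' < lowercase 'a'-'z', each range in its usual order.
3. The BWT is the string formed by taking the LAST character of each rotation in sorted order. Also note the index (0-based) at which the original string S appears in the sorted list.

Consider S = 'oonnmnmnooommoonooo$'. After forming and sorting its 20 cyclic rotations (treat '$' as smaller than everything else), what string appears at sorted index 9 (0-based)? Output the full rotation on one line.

All 20 rotations (rotation i = S[i:]+S[:i]):
  rot[0] = oonnmnmnooommoonooo$
  rot[1] = onnmnmnooommoonooo$o
  rot[2] = nnmnmnooommoonooo$oo
  rot[3] = nmnmnooommoonooo$oon
  rot[4] = mnmnooommoonooo$oonn
  rot[5] = nmnooommoonooo$oonnm
  rot[6] = mnooommoonooo$oonnmn
  rot[7] = nooommoonooo$oonnmnm
  rot[8] = ooommoonooo$oonnmnmn
  rot[9] = oommoonooo$oonnmnmno
  rot[10] = ommoonooo$oonnmnmnoo
  rot[11] = mmoonooo$oonnmnmnooo
  rot[12] = moonooo$oonnmnmnooom
  rot[13] = oonooo$oonnmnmnooomm
  rot[14] = onooo$oonnmnmnooommo
  rot[15] = nooo$oonnmnmnooommoo
  rot[16] = ooo$oonnmnmnooommoon
  rot[17] = oo$oonnmnmnooommoono
  rot[18] = o$oonnmnmnooommoonoo
  rot[19] = $oonnmnmnooommoonooo
Sorted (with $ < everything):
  sorted[0] = $oonnmnmnooommoonooo
  sorted[1] = mmoonooo$oonnmnmnooo
  sorted[2] = mnmnooommoonooo$oonn
  sorted[3] = mnooommoonooo$oonnmn
  sorted[4] = moonooo$oonnmnmnooom
  sorted[5] = nmnmnooommoonooo$oon
  sorted[6] = nmnooommoonooo$oonnm
  sorted[7] = nnmnmnooommoonooo$oo
  sorted[8] = nooo$oonnmnmnooommoo
  sorted[9] = nooommoonooo$oonnmnm
  sorted[10] = o$oonnmnmnooommoonoo
  sorted[11] = ommoonooo$oonnmnmnoo
  sorted[12] = onnmnmnooommoonooo$o
  sorted[13] = onooo$oonnmnmnooommo
  sorted[14] = oo$oonnmnmnooommoono
  sorted[15] = oommoonooo$oonnmnmno
  sorted[16] = oonnmnmnooommoonooo$
  sorted[17] = oonooo$oonnmnmnooomm
  sorted[18] = ooo$oonnmnmnooommoon
  sorted[19] = ooommoonooo$oonnmnmn
sorted[9] = nooommoonooo$oonnmnm

Answer: nooommoonooo$oonnmnm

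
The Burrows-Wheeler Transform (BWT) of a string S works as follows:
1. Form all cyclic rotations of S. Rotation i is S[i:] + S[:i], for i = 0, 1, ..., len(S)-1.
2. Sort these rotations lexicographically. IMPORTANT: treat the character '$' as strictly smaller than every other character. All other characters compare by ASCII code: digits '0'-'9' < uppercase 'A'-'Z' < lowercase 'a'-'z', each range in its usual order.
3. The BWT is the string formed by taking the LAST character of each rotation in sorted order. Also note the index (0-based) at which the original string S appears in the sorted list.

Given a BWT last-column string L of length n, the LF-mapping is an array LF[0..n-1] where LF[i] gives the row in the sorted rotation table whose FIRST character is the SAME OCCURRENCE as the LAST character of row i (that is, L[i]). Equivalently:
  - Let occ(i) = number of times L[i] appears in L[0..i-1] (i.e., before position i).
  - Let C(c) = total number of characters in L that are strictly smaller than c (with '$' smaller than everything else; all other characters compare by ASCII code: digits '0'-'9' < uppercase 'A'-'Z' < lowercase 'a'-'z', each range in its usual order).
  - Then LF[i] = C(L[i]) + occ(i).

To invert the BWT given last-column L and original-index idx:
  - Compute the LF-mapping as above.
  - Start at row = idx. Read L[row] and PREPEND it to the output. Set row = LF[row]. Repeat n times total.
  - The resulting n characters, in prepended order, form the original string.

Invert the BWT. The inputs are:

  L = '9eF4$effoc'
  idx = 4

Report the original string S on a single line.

Answer: coffee4F9$

Derivation:
LF mapping: 2 5 3 1 0 6 7 8 9 4
Walk LF starting at row 4, prepending L[row]:
  step 1: row=4, L[4]='$', prepend. Next row=LF[4]=0
  step 2: row=0, L[0]='9', prepend. Next row=LF[0]=2
  step 3: row=2, L[2]='F', prepend. Next row=LF[2]=3
  step 4: row=3, L[3]='4', prepend. Next row=LF[3]=1
  step 5: row=1, L[1]='e', prepend. Next row=LF[1]=5
  step 6: row=5, L[5]='e', prepend. Next row=LF[5]=6
  step 7: row=6, L[6]='f', prepend. Next row=LF[6]=7
  step 8: row=7, L[7]='f', prepend. Next row=LF[7]=8
  step 9: row=8, L[8]='o', prepend. Next row=LF[8]=9
  step 10: row=9, L[9]='c', prepend. Next row=LF[9]=4
Reversed output: coffee4F9$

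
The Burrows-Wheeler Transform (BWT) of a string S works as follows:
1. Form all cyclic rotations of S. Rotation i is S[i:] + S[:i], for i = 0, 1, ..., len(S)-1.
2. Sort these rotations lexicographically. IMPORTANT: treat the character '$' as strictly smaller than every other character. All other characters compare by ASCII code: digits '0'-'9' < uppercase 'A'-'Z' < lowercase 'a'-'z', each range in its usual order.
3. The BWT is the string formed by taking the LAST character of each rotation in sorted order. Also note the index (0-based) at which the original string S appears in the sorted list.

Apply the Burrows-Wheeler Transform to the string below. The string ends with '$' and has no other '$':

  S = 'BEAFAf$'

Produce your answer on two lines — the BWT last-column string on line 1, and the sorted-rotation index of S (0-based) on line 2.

Answer: fEF$BAA
3

Derivation:
All 7 rotations (rotation i = S[i:]+S[:i]):
  rot[0] = BEAFAf$
  rot[1] = EAFAf$B
  rot[2] = AFAf$BE
  rot[3] = FAf$BEA
  rot[4] = Af$BEAF
  rot[5] = f$BEAFA
  rot[6] = $BEAFAf
Sorted (with $ < everything):
  sorted[0] = $BEAFAf  (last char: 'f')
  sorted[1] = AFAf$BE  (last char: 'E')
  sorted[2] = Af$BEAF  (last char: 'F')
  sorted[3] = BEAFAf$  (last char: '$')
  sorted[4] = EAFAf$B  (last char: 'B')
  sorted[5] = FAf$BEA  (last char: 'A')
  sorted[6] = f$BEAFA  (last char: 'A')
Last column: fEF$BAA
Original string S is at sorted index 3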